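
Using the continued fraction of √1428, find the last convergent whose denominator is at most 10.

√1428 = [37; 1, 3, 1, 2, 1, 3, 1, 74, …] (period length 8).
Convergents:
  p_0/q_0 = 37/1
  p_1/q_1 = 38/1
  p_2/q_2 = 151/4
  p_3/q_3 = 189/5
  p_4/q_4 = 529/14
q_3 = 5 ≤ 10 < 14 = q_4, so the answer is 189/5.

189/5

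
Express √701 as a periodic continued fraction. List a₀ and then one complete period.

a₀ = ⌊√701⌋ = 26.
With m₀=0, d₀=1 and mₖ₊₁ = dₖaₖ − mₖ, dₖ₊₁ = (n − mₖ₊₁²)/dₖ, aₖ₊₁ = ⌊(a₀+mₖ₊₁)/dₖ₊₁⌋:
  k=1: m=26, d=25, a=2
  k=2: m=24, d=5, a=10
  k=3: m=26, d=5, a=10
  k=4: m=24, d=25, a=2
  k=5: m=26, d=1, a=52
d=1 and a=2a₀=52 at k=5, so the next step gives (m, d) = (26, 25) again — its k=1 value — and the period has length 5.

[26; 2, 10, 10, 2, 52]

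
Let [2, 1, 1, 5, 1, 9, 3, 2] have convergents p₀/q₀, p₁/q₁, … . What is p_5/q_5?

Using pₖ = aₖpₖ₋₁ + pₖ₋₂, qₖ = aₖqₖ₋₁ + qₖ₋₂ (with p₋₁=1, p₋₂=0, q₋₁=0, q₋₂=1):
  k=0: a=2, p=2, q=1
  k=1: a=1, p=3, q=1
  k=2: a=1, p=5, q=2
  k=3: a=5, p=28, q=11
  k=4: a=1, p=33, q=13
  k=5: a=9, p=325, q=128

325/128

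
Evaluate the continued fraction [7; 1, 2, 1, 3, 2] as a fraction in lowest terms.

263/34

Fold from the inside: start with 2/1.
  3 + 1/2 = 7/2
  1 + 2/7 = 9/7
  2 + 7/9 = 25/9
  1 + 9/25 = 34/25
  7 + 25/34 = 263/34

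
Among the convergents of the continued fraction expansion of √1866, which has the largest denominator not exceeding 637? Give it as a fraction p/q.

√1866 = [43; 5, 14, 5, 86, …] (period length 4).
Convergents:
  p_0/q_0 = 43/1
  p_1/q_1 = 216/5
  p_2/q_2 = 3067/71
  p_3/q_3 = 15551/360
  p_4/q_4 = 1340453/31031
q_3 = 360 ≤ 637 < 31031 = q_4, so the answer is 15551/360.

15551/360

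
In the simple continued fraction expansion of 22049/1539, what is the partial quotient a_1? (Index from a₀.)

22049 = 14·1539 + 503   →  a_0 = 14
1539 = 3·503 + 30   →  a_1 = 3

3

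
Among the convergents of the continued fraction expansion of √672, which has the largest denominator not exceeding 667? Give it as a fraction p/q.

√672 = [25; 1, 11, 1, 50, …] (period length 4).
Convergents:
  p_0/q_0 = 25/1
  p_1/q_1 = 26/1
  p_2/q_2 = 311/12
  p_3/q_3 = 337/13
  p_4/q_4 = 17161/662
  p_5/q_5 = 17498/675
q_4 = 662 ≤ 667 < 675 = q_5, so the answer is 17161/662.

17161/662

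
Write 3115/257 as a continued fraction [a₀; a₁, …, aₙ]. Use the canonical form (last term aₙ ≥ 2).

[12; 8, 3, 2, 4]

3115 = 12*257 + 31
257 = 8*31 + 9
31 = 3*9 + 4
9 = 2*4 + 1
4 = 4*1 + 0  (stop)
So 3115/257 = [12; 8, 3, 2, 4].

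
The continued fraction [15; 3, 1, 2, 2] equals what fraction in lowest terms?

Using pₖ = aₖpₖ₋₁ + pₖ₋₂ and qₖ = aₖqₖ₋₁ + qₖ₋₂:
  k=0: a=15, p=15, q=1
  k=1: a=3, p=46, q=3
  k=2: a=1, p=61, q=4
  k=3: a=2, p=168, q=11
  k=4: a=2, p=397, q=26

397/26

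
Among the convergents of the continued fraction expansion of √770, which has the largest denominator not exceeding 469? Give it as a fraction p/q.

6188/223

√770 = [27; 1, 2, 1, 54, …] (period length 4).
Convergents:
  p_0/q_0 = 27/1
  p_1/q_1 = 28/1
  p_2/q_2 = 83/3
  p_3/q_3 = 111/4
  p_4/q_4 = 6077/219
  p_5/q_5 = 6188/223
  p_6/q_6 = 18453/665
q_5 = 223 ≤ 469 < 665 = q_6, so the answer is 6188/223.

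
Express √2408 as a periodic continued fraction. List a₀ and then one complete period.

a₀ = ⌊√2408⌋ = 49.

[49; 14, 98]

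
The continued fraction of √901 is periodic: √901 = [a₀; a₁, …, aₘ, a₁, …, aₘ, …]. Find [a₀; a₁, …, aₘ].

[30; 60]

a₀ = ⌊√901⌋ = 30.
With m₀=0, d₀=1 and mₖ₊₁ = dₖaₖ − mₖ, dₖ₊₁ = (n − mₖ₊₁²)/dₖ, aₖ₊₁ = ⌊(a₀+mₖ₊₁)/dₖ₊₁⌋:
  k=1: m=30, d=1, a=60
d=1 and a=2a₀=60 at k=1, so the next step gives (m, d) = (30, 1) again — its k=1 value — and the period has length 1.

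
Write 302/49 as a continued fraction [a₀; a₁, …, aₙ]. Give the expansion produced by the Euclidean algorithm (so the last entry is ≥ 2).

[6; 6, 8]

302 = 6×49 + 8
49 = 6×8 + 1
8 = 8×1 + 0  (stop)
So 302/49 = [6; 6, 8].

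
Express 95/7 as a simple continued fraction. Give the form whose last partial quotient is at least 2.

[13; 1, 1, 3]

95 = 13·7 + 4
7 = 1·4 + 3
4 = 1·3 + 1
3 = 3·1 + 0  (stop)
So 95/7 = [13; 1, 1, 3].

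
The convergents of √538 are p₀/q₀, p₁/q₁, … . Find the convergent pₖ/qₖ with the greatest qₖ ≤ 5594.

√538 = [23; 5, 7, 1, 1, 7, 5, 46, …] (period length 7).
Convergents:
  p_0/q_0 = 23/1
  p_1/q_1 = 116/5
  p_2/q_2 = 835/36
  p_3/q_3 = 951/41
  p_4/q_4 = 1786/77
  p_5/q_5 = 13453/580
  p_6/q_6 = 69051/2977
  p_7/q_7 = 3189799/137522
q_6 = 2977 ≤ 5594 < 137522 = q_7, so the answer is 69051/2977.

69051/2977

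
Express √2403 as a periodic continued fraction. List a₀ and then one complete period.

[49; 49, 98]

a₀ = ⌊√2403⌋ = 49.
With m₀=0, d₀=1 and mₖ₊₁ = dₖaₖ − mₖ, dₖ₊₁ = (n − mₖ₊₁²)/dₖ, aₖ₊₁ = ⌊(a₀+mₖ₊₁)/dₖ₊₁⌋:
  k=1: m=49, d=2, a=49
  k=2: m=49, d=1, a=98
d=1 and a=2a₀=98 at k=2, so the next step gives (m, d) = (49, 2) again — its k=1 value — and the period has length 2.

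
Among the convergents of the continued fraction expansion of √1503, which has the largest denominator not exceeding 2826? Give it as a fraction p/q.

√1503 = [38; 1, 3, 3, 8, 3, 3, 1, 76, …] (period length 8).
Convergents:
  p_0/q_0 = 38/1
  p_1/q_1 = 39/1
  p_2/q_2 = 155/4
  p_3/q_3 = 504/13
  p_4/q_4 = 4187/108
  p_5/q_5 = 13065/337
  p_6/q_6 = 43382/1119
  p_7/q_7 = 56447/1456
  p_8/q_8 = 4333354/111775
q_7 = 1456 ≤ 2826 < 111775 = q_8, so the answer is 56447/1456.

56447/1456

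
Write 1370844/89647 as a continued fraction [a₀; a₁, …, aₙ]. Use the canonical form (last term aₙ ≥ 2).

[15; 3, 2, 3, 19, 16, 12]

1370844 = 15×89647 + 26139
89647 = 3×26139 + 11230
26139 = 2×11230 + 3679
11230 = 3×3679 + 193
3679 = 19×193 + 12
193 = 16×12 + 1
12 = 12×1 + 0  (stop)
So 1370844/89647 = [15; 3, 2, 3, 19, 16, 12].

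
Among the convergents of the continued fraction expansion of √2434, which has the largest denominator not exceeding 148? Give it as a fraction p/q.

7203/146

√2434 = [49; 2, 1, 48, 1, 2, 98, …] (period length 6).
Convergents:
  p_0/q_0 = 49/1
  p_1/q_1 = 99/2
  p_2/q_2 = 148/3
  p_3/q_3 = 7203/146
  p_4/q_4 = 7351/149
q_3 = 146 ≤ 148 < 149 = q_4, so the answer is 7203/146.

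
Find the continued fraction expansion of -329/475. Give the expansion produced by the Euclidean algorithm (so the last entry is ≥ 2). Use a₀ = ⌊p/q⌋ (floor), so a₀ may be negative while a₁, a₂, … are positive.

[-1; 3, 3, 1, 17, 2]

-329 = -1·475 + 146
475 = 3·146 + 37
146 = 3·37 + 35
37 = 1·35 + 2
35 = 17·2 + 1
2 = 2·1 + 0  (stop)
So -329/475 = [-1; 3, 3, 1, 17, 2].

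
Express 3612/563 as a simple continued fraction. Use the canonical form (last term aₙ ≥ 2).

[6; 2, 2, 2, 6, 3, 2]

3612 = 6·563 + 234
563 = 2·234 + 95
234 = 2·95 + 44
95 = 2·44 + 7
44 = 6·7 + 2
7 = 3·2 + 1
2 = 2·1 + 0  (stop)
So 3612/563 = [6; 2, 2, 2, 6, 3, 2].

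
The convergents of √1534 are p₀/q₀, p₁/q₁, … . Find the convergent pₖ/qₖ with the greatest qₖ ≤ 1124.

18369/469

√1534 = [39; 6, 78, …] (period length 2).
Convergents:
  p_0/q_0 = 39/1
  p_1/q_1 = 235/6
  p_2/q_2 = 18369/469
  p_3/q_3 = 110449/2820
q_2 = 469 ≤ 1124 < 2820 = q_3, so the answer is 18369/469.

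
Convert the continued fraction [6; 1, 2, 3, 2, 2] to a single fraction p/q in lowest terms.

Fold from the inside: start with 2/1.
  2 + 1/2 = 5/2
  3 + 2/5 = 17/5
  2 + 5/17 = 39/17
  1 + 17/39 = 56/39
  6 + 39/56 = 375/56

375/56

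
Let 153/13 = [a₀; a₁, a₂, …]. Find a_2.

3

153 = 11·13 + 10   →  a_0 = 11
13 = 1·10 + 3   →  a_1 = 1
10 = 3·3 + 1   →  a_2 = 3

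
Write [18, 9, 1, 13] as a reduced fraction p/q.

2516/139

Fold from the inside: start with 13/1.
  1 + 1/13 = 14/13
  9 + 13/14 = 139/14
  18 + 14/139 = 2516/139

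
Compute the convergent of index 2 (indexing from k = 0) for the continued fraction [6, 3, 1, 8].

Using pₖ = aₖpₖ₋₁ + pₖ₋₂, qₖ = aₖqₖ₋₁ + qₖ₋₂ (with p₋₁=1, p₋₂=0, q₋₁=0, q₋₂=1):
  k=0: a=6, p=6, q=1
  k=1: a=3, p=19, q=3
  k=2: a=1, p=25, q=4

25/4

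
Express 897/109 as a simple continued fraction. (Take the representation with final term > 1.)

897 = 8*109 + 25
109 = 4*25 + 9
25 = 2*9 + 7
9 = 1*7 + 2
7 = 3*2 + 1
2 = 2*1 + 0  (stop)
So 897/109 = [8; 4, 2, 1, 3, 2].

[8; 4, 2, 1, 3, 2]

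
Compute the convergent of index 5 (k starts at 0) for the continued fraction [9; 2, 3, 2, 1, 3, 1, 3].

Using pₖ = aₖpₖ₋₁ + pₖ₋₂, qₖ = aₖqₖ₋₁ + qₖ₋₂ (with p₋₁=1, p₋₂=0, q₋₁=0, q₋₂=1):
  k=0: a=9, p=9, q=1
  k=1: a=2, p=19, q=2
  k=2: a=3, p=66, q=7
  k=3: a=2, p=151, q=16
  k=4: a=1, p=217, q=23
  k=5: a=3, p=802, q=85

802/85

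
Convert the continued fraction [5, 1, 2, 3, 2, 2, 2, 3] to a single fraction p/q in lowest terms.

2626/461

Fold from the inside: start with 3/1.
  2 + 1/3 = 7/3
  2 + 3/7 = 17/7
  2 + 7/17 = 41/17
  3 + 17/41 = 140/41
  2 + 41/140 = 321/140
  1 + 140/321 = 461/321
  5 + 321/461 = 2626/461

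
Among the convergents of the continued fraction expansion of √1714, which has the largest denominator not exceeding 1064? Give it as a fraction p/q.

√1714 = [41; 2, 2, 82, …] (period length 3).
Convergents:
  p_0/q_0 = 41/1
  p_1/q_1 = 83/2
  p_2/q_2 = 207/5
  p_3/q_3 = 17057/412
  p_4/q_4 = 34321/829
  p_5/q_5 = 85699/2070
q_4 = 829 ≤ 1064 < 2070 = q_5, so the answer is 34321/829.

34321/829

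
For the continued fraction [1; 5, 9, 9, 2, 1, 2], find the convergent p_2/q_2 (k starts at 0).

55/46

Using pₖ = aₖpₖ₋₁ + pₖ₋₂, qₖ = aₖqₖ₋₁ + qₖ₋₂ (with p₋₁=1, p₋₂=0, q₋₁=0, q₋₂=1):
  k=0: a=1, p=1, q=1
  k=1: a=5, p=6, q=5
  k=2: a=9, p=55, q=46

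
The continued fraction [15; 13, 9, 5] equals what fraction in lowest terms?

Using pₖ = aₖpₖ₋₁ + pₖ₋₂ and qₖ = aₖqₖ₋₁ + qₖ₋₂:
  k=0: a=15, p=15, q=1
  k=1: a=13, p=196, q=13
  k=2: a=9, p=1779, q=118
  k=3: a=5, p=9091, q=603

9091/603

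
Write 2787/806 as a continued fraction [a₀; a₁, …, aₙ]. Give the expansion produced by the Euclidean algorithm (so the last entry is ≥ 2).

[3; 2, 5, 2, 2, 1, 9]

2787 = 3·806 + 369
806 = 2·369 + 68
369 = 5·68 + 29
68 = 2·29 + 10
29 = 2·10 + 9
10 = 1·9 + 1
9 = 9·1 + 0  (stop)
So 2787/806 = [3; 2, 5, 2, 2, 1, 9].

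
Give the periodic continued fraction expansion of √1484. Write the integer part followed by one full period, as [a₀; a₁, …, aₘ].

a₀ = ⌊√1484⌋ = 38.
With m₀=0, d₀=1 and mₖ₊₁ = dₖaₖ − mₖ, dₖ₊₁ = (n − mₖ₊₁²)/dₖ, aₖ₊₁ = ⌊(a₀+mₖ₊₁)/dₖ₊₁⌋:
  k=1: m=38, d=40, a=1
  k=2: m=2, d=37, a=1
  k=3: m=35, d=7, a=10
  k=4: m=35, d=37, a=1
  k=5: m=2, d=40, a=1
  k=6: m=38, d=1, a=76
d=1 and a=2a₀=76 at k=6, so the next step gives (m, d) = (38, 40) again — its k=1 value — and the period has length 6.

[38; 1, 1, 10, 1, 1, 76]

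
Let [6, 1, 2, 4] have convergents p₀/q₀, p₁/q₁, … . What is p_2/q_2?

Using pₖ = aₖpₖ₋₁ + pₖ₋₂, qₖ = aₖqₖ₋₁ + qₖ₋₂ (with p₋₁=1, p₋₂=0, q₋₁=0, q₋₂=1):
  k=0: a=6, p=6, q=1
  k=1: a=1, p=7, q=1
  k=2: a=2, p=20, q=3

20/3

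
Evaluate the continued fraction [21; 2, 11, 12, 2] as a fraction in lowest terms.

Using pₖ = aₖpₖ₋₁ + pₖ₋₂ and qₖ = aₖqₖ₋₁ + qₖ₋₂:
  k=0: a=21, p=21, q=1
  k=1: a=2, p=43, q=2
  k=2: a=11, p=494, q=23
  k=3: a=12, p=5971, q=278
  k=4: a=2, p=12436, q=579

12436/579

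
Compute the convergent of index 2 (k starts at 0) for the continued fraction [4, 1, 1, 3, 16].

9/2

Using pₖ = aₖpₖ₋₁ + pₖ₋₂, qₖ = aₖqₖ₋₁ + qₖ₋₂ (with p₋₁=1, p₋₂=0, q₋₁=0, q₋₂=1):
  k=0: a=4, p=4, q=1
  k=1: a=1, p=5, q=1
  k=2: a=1, p=9, q=2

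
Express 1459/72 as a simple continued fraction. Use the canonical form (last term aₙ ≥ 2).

[20; 3, 1, 3, 1, 3]

1459 = 20·72 + 19
72 = 3·19 + 15
19 = 1·15 + 4
15 = 3·4 + 3
4 = 1·3 + 1
3 = 3·1 + 0  (stop)
So 1459/72 = [20; 3, 1, 3, 1, 3].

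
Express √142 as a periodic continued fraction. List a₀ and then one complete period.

a₀ = ⌊√142⌋ = 11.

[11; 1, 10, 1, 22]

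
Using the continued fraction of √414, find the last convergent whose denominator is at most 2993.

√414 = [20; 2, 1, 7, 2, 7, 1, 2, 40, …] (period length 8).
Convergents:
  p_0/q_0 = 20/1
  p_1/q_1 = 41/2
  p_2/q_2 = 61/3
  p_3/q_3 = 468/23
  p_4/q_4 = 997/49
  p_5/q_5 = 7447/366
  p_6/q_6 = 8444/415
  p_7/q_7 = 24335/1196
  p_8/q_8 = 981844/48255
q_7 = 1196 ≤ 2993 < 48255 = q_8, so the answer is 24335/1196.

24335/1196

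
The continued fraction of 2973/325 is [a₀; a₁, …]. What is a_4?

2

2973 = 9·325 + 48   →  a_0 = 9
325 = 6·48 + 37   →  a_1 = 6
48 = 1·37 + 11   →  a_2 = 1
37 = 3·11 + 4   →  a_3 = 3
11 = 2·4 + 3   →  a_4 = 2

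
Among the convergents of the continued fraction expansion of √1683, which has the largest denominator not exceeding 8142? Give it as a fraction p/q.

√1683 = [41; 41, 82, …] (period length 2).
Convergents:
  p_0/q_0 = 41/1
  p_1/q_1 = 1682/41
  p_2/q_2 = 137965/3363
  p_3/q_3 = 5658247/137924
q_2 = 3363 ≤ 8142 < 137924 = q_3, so the answer is 137965/3363.

137965/3363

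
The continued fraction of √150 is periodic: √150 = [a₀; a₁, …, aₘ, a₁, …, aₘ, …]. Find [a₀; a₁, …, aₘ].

[12; 4, 24]

a₀ = ⌊√150⌋ = 12.
With m₀=0, d₀=1 and mₖ₊₁ = dₖaₖ − mₖ, dₖ₊₁ = (n − mₖ₊₁²)/dₖ, aₖ₊₁ = ⌊(a₀+mₖ₊₁)/dₖ₊₁⌋:
  k=1: m=12, d=6, a=4
  k=2: m=12, d=1, a=24
d=1 and a=2a₀=24 at k=2, so the next step gives (m, d) = (12, 6) again — its k=1 value — and the period has length 2.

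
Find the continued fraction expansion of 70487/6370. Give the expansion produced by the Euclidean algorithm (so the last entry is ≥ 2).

[11; 15, 3, 1, 1, 1, 2, 14]

70487 = 11×6370 + 417
6370 = 15×417 + 115
417 = 3×115 + 72
115 = 1×72 + 43
72 = 1×43 + 29
43 = 1×29 + 14
29 = 2×14 + 1
14 = 14×1 + 0  (stop)
So 70487/6370 = [11; 15, 3, 1, 1, 1, 2, 14].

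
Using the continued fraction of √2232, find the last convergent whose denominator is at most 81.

√2232 = [47; 4, 10, 4, 94, …] (period length 4).
Convergents:
  p_0/q_0 = 47/1
  p_1/q_1 = 189/4
  p_2/q_2 = 1937/41
  p_3/q_3 = 7937/168
q_2 = 41 ≤ 81 < 168 = q_3, so the answer is 1937/41.

1937/41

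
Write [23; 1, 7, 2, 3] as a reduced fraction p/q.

Using pₖ = aₖpₖ₋₁ + pₖ₋₂ and qₖ = aₖqₖ₋₁ + qₖ₋₂:
  k=0: a=23, p=23, q=1
  k=1: a=1, p=24, q=1
  k=2: a=7, p=191, q=8
  k=3: a=2, p=406, q=17
  k=4: a=3, p=1409, q=59

1409/59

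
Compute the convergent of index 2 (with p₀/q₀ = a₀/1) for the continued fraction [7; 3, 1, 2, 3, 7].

29/4

Using pₖ = aₖpₖ₋₁ + pₖ₋₂, qₖ = aₖqₖ₋₁ + qₖ₋₂ (with p₋₁=1, p₋₂=0, q₋₁=0, q₋₂=1):
  k=0: a=7, p=7, q=1
  k=1: a=3, p=22, q=3
  k=2: a=1, p=29, q=4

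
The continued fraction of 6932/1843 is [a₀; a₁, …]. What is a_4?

6932 = 3·1843 + 1403   →  a_0 = 3
1843 = 1·1403 + 440   →  a_1 = 1
1403 = 3·440 + 83   →  a_2 = 3
440 = 5·83 + 25   →  a_3 = 5
83 = 3·25 + 8   →  a_4 = 3

3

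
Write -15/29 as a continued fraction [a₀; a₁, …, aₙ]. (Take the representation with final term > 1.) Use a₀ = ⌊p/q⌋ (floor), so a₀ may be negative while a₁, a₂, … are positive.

[-1; 2, 14]

-15 = -1·29 + 14
29 = 2·14 + 1
14 = 14·1 + 0  (stop)
So -15/29 = [-1; 2, 14].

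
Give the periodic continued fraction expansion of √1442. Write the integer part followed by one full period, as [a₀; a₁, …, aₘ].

a₀ = ⌊√1442⌋ = 37.
With m₀=0, d₀=1 and mₖ₊₁ = dₖaₖ − mₖ, dₖ₊₁ = (n − mₖ₊₁²)/dₖ, aₖ₊₁ = ⌊(a₀+mₖ₊₁)/dₖ₊₁⌋:
  k=1: m=37, d=73, a=1
  k=2: m=36, d=2, a=36
  k=3: m=36, d=73, a=1
  k=4: m=37, d=1, a=74
d=1 and a=2a₀=74 at k=4, so the next step gives (m, d) = (37, 73) again — its k=1 value — and the period has length 4.

[37; 1, 36, 1, 74]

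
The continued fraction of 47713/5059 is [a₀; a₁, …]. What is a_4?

6

47713 = 9·5059 + 2182   →  a_0 = 9
5059 = 2·2182 + 695   →  a_1 = 2
2182 = 3·695 + 97   →  a_2 = 3
695 = 7·97 + 16   →  a_3 = 7
97 = 6·16 + 1   →  a_4 = 6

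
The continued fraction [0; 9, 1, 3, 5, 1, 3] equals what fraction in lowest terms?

Using pₖ = aₖpₖ₋₁ + pₖ₋₂ and qₖ = aₖqₖ₋₁ + qₖ₋₂:
  k=0: a=0, p=0, q=1
  k=1: a=9, p=1, q=9
  k=2: a=1, p=1, q=10
  k=3: a=3, p=4, q=39
  k=4: a=5, p=21, q=205
  k=5: a=1, p=25, q=244
  k=6: a=3, p=96, q=937

96/937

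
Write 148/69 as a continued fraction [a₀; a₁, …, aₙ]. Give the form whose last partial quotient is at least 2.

148 = 2*69 + 10
69 = 6*10 + 9
10 = 1*9 + 1
9 = 9*1 + 0  (stop)
So 148/69 = [2; 6, 1, 9].

[2; 6, 1, 9]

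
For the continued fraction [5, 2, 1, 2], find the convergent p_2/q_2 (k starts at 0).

Using pₖ = aₖpₖ₋₁ + pₖ₋₂, qₖ = aₖqₖ₋₁ + qₖ₋₂ (with p₋₁=1, p₋₂=0, q₋₁=0, q₋₂=1):
  k=0: a=5, p=5, q=1
  k=1: a=2, p=11, q=2
  k=2: a=1, p=16, q=3

16/3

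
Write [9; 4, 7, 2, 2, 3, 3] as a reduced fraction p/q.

Using pₖ = aₖpₖ₋₁ + pₖ₋₂ and qₖ = aₖqₖ₋₁ + qₖ₋₂:
  k=0: a=9, p=9, q=1
  k=1: a=4, p=37, q=4
  k=2: a=7, p=268, q=29
  k=3: a=2, p=573, q=62
  k=4: a=2, p=1414, q=153
  k=5: a=3, p=4815, q=521
  k=6: a=3, p=15859, q=1716

15859/1716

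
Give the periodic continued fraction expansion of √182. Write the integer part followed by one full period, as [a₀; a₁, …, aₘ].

[13; 2, 26]

a₀ = ⌊√182⌋ = 13.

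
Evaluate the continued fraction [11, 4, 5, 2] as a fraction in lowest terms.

517/46

Fold from the inside: start with 2/1.
  5 + 1/2 = 11/2
  4 + 2/11 = 46/11
  11 + 11/46 = 517/46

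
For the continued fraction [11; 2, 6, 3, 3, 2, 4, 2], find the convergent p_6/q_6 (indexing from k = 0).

15911/1388

Using pₖ = aₖpₖ₋₁ + pₖ₋₂, qₖ = aₖqₖ₋₁ + qₖ₋₂ (with p₋₁=1, p₋₂=0, q₋₁=0, q₋₂=1):
  k=0: a=11, p=11, q=1
  k=1: a=2, p=23, q=2
  k=2: a=6, p=149, q=13
  k=3: a=3, p=470, q=41
  k=4: a=3, p=1559, q=136
  k=5: a=2, p=3588, q=313
  k=6: a=4, p=15911, q=1388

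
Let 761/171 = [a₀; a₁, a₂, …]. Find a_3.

761 = 4·171 + 77   →  a_0 = 4
171 = 2·77 + 17   →  a_1 = 2
77 = 4·17 + 9   →  a_2 = 4
17 = 1·9 + 8   →  a_3 = 1

1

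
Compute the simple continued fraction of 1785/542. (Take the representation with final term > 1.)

1785 = 3·542 + 159
542 = 3·159 + 65
159 = 2·65 + 29
65 = 2·29 + 7
29 = 4·7 + 1
7 = 7·1 + 0  (stop)
So 1785/542 = [3; 3, 2, 2, 4, 7].

[3; 3, 2, 2, 4, 7]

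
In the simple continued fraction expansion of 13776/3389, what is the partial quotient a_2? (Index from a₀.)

13776 = 4·3389 + 220   →  a_0 = 4
3389 = 15·220 + 89   →  a_1 = 15
220 = 2·89 + 42   →  a_2 = 2

2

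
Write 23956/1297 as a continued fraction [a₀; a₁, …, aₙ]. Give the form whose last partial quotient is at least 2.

23956 = 18·1297 + 610
1297 = 2·610 + 77
610 = 7·77 + 71
77 = 1·71 + 6
71 = 11·6 + 5
6 = 1·5 + 1
5 = 5·1 + 0  (stop)
So 23956/1297 = [18; 2, 7, 1, 11, 1, 5].

[18; 2, 7, 1, 11, 1, 5]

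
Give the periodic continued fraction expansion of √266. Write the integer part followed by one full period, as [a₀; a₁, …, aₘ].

a₀ = ⌊√266⌋ = 16.

[16; 3, 4, 3, 32]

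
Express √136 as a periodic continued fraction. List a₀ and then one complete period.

[11; 1, 1, 1, 22]

a₀ = ⌊√136⌋ = 11.
With m₀=0, d₀=1 and mₖ₊₁ = dₖaₖ − mₖ, dₖ₊₁ = (n − mₖ₊₁²)/dₖ, aₖ₊₁ = ⌊(a₀+mₖ₊₁)/dₖ₊₁⌋:
  k=1: m=11, d=15, a=1
  k=2: m=4, d=8, a=1
  k=3: m=4, d=15, a=1
  k=4: m=11, d=1, a=22
d=1 and a=2a₀=22 at k=4, so the next step gives (m, d) = (11, 15) again — its k=1 value — and the period has length 4.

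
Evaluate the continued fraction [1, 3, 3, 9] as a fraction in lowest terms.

Using pₖ = aₖpₖ₋₁ + pₖ₋₂ and qₖ = aₖqₖ₋₁ + qₖ₋₂:
  k=0: a=1, p=1, q=1
  k=1: a=3, p=4, q=3
  k=2: a=3, p=13, q=10
  k=3: a=9, p=121, q=93

121/93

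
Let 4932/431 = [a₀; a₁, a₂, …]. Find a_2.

3

4932 = 11·431 + 191   →  a_0 = 11
431 = 2·191 + 49   →  a_1 = 2
191 = 3·49 + 44   →  a_2 = 3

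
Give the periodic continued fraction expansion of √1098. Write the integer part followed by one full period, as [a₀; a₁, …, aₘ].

a₀ = ⌊√1098⌋ = 33.
With m₀=0, d₀=1 and mₖ₊₁ = dₖaₖ − mₖ, dₖ₊₁ = (n − mₖ₊₁²)/dₖ, aₖ₊₁ = ⌊(a₀+mₖ₊₁)/dₖ₊₁⌋:
  k=1: m=33, d=9, a=7
  k=2: m=30, d=22, a=2
  k=3: m=14, d=41, a=1
  k=4: m=27, d=9, a=6
  k=5: m=27, d=41, a=1
  k=6: m=14, d=22, a=2
  k=7: m=30, d=9, a=7
  k=8: m=33, d=1, a=66
d=1 and a=2a₀=66 at k=8, so the next step gives (m, d) = (33, 9) again — its k=1 value — and the period has length 8.

[33; 7, 2, 1, 6, 1, 2, 7, 66]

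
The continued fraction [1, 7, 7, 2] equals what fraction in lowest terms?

122/107

Fold from the inside: start with 2/1.
  7 + 1/2 = 15/2
  7 + 2/15 = 107/15
  1 + 15/107 = 122/107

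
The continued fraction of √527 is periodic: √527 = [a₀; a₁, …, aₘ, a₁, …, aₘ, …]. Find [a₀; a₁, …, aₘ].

a₀ = ⌊√527⌋ = 22.

[22; 1, 21, 1, 44]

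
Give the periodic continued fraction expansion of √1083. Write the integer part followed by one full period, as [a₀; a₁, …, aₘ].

[32; 1, 9, 1, 64]

a₀ = ⌊√1083⌋ = 32.
With m₀=0, d₀=1 and mₖ₊₁ = dₖaₖ − mₖ, dₖ₊₁ = (n − mₖ₊₁²)/dₖ, aₖ₊₁ = ⌊(a₀+mₖ₊₁)/dₖ₊₁⌋:
  k=1: m=32, d=59, a=1
  k=2: m=27, d=6, a=9
  k=3: m=27, d=59, a=1
  k=4: m=32, d=1, a=64
d=1 and a=2a₀=64 at k=4, so the next step gives (m, d) = (32, 59) again — its k=1 value — and the period has length 4.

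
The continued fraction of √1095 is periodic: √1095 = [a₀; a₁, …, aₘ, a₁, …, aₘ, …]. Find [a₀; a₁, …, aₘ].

a₀ = ⌊√1095⌋ = 33.
With m₀=0, d₀=1 and mₖ₊₁ = dₖaₖ − mₖ, dₖ₊₁ = (n − mₖ₊₁²)/dₖ, aₖ₊₁ = ⌊(a₀+mₖ₊₁)/dₖ₊₁⌋:
  k=1: m=33, d=6, a=11
  k=2: m=33, d=1, a=66
d=1 and a=2a₀=66 at k=2, so the next step gives (m, d) = (33, 6) again — its k=1 value — and the period has length 2.

[33; 11, 66]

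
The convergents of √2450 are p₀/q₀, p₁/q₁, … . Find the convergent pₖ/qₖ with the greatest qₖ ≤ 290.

√2450 = [49; 2, 98, …] (period length 2).
Convergents:
  p_0/q_0 = 49/1
  p_1/q_1 = 99/2
  p_2/q_2 = 9751/197
  p_3/q_3 = 19601/396
q_2 = 197 ≤ 290 < 396 = q_3, so the answer is 9751/197.

9751/197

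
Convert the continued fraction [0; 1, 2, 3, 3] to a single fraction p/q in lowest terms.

23/33

Using pₖ = aₖpₖ₋₁ + pₖ₋₂ and qₖ = aₖqₖ₋₁ + qₖ₋₂:
  k=0: a=0, p=0, q=1
  k=1: a=1, p=1, q=1
  k=2: a=2, p=2, q=3
  k=3: a=3, p=7, q=10
  k=4: a=3, p=23, q=33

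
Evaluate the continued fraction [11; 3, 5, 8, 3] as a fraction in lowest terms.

4627/409

Fold from the inside: start with 3/1.
  8 + 1/3 = 25/3
  5 + 3/25 = 128/25
  3 + 25/128 = 409/128
  11 + 128/409 = 4627/409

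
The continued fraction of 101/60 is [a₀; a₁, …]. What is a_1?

1

101 = 1·60 + 41   →  a_0 = 1
60 = 1·41 + 19   →  a_1 = 1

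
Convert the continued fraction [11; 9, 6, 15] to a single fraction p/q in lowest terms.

Fold from the inside: start with 15/1.
  6 + 1/15 = 91/15
  9 + 15/91 = 834/91
  11 + 91/834 = 9265/834

9265/834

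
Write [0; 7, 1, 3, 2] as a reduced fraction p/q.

Fold from the inside: start with 2/1.
  3 + 1/2 = 7/2
  1 + 2/7 = 9/7
  7 + 7/9 = 70/9
  0 + 9/70 = 9/70

9/70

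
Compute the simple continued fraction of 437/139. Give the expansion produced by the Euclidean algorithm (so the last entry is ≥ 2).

[3; 6, 1, 19]

437 = 3×139 + 20
139 = 6×20 + 19
20 = 1×19 + 1
19 = 19×1 + 0  (stop)
So 437/139 = [3; 6, 1, 19].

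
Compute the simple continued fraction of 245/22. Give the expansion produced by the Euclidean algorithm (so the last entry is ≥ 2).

[11; 7, 3]

245 = 11×22 + 3
22 = 7×3 + 1
3 = 3×1 + 0  (stop)
So 245/22 = [11; 7, 3].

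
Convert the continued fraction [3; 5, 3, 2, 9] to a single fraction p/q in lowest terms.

1113/349

Fold from the inside: start with 9/1.
  2 + 1/9 = 19/9
  3 + 9/19 = 66/19
  5 + 19/66 = 349/66
  3 + 66/349 = 1113/349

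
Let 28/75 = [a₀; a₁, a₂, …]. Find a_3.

2

28 = 0·75 + 28   →  a_0 = 0
75 = 2·28 + 19   →  a_1 = 2
28 = 1·19 + 9   →  a_2 = 1
19 = 2·9 + 1   →  a_3 = 2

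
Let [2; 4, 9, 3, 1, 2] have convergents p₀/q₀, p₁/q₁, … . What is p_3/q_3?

Using pₖ = aₖpₖ₋₁ + pₖ₋₂, qₖ = aₖqₖ₋₁ + qₖ₋₂ (with p₋₁=1, p₋₂=0, q₋₁=0, q₋₂=1):
  k=0: a=2, p=2, q=1
  k=1: a=4, p=9, q=4
  k=2: a=9, p=83, q=37
  k=3: a=3, p=258, q=115

258/115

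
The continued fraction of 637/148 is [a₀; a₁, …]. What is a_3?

2

637 = 4·148 + 45   →  a_0 = 4
148 = 3·45 + 13   →  a_1 = 3
45 = 3·13 + 6   →  a_2 = 3
13 = 2·6 + 1   →  a_3 = 2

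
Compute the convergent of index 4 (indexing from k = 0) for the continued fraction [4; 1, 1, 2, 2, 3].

55/12

Using pₖ = aₖpₖ₋₁ + pₖ₋₂, qₖ = aₖqₖ₋₁ + qₖ₋₂ (with p₋₁=1, p₋₂=0, q₋₁=0, q₋₂=1):
  k=0: a=4, p=4, q=1
  k=1: a=1, p=5, q=1
  k=2: a=1, p=9, q=2
  k=3: a=2, p=23, q=5
  k=4: a=2, p=55, q=12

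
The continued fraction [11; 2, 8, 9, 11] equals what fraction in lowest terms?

Using pₖ = aₖpₖ₋₁ + pₖ₋₂ and qₖ = aₖqₖ₋₁ + qₖ₋₂:
  k=0: a=11, p=11, q=1
  k=1: a=2, p=23, q=2
  k=2: a=8, p=195, q=17
  k=3: a=9, p=1778, q=155
  k=4: a=11, p=19753, q=1722

19753/1722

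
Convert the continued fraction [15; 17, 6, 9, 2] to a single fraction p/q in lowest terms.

Using pₖ = aₖpₖ₋₁ + pₖ₋₂ and qₖ = aₖqₖ₋₁ + qₖ₋₂:
  k=0: a=15, p=15, q=1
  k=1: a=17, p=256, q=17
  k=2: a=6, p=1551, q=103
  k=3: a=9, p=14215, q=944
  k=4: a=2, p=29981, q=1991

29981/1991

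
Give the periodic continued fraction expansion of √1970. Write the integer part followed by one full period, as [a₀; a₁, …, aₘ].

[44; 2, 1, 1, 2, 88]

a₀ = ⌊√1970⌋ = 44.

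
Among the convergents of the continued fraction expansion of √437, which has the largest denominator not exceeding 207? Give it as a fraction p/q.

4160/199

√437 = [20; 1, 9, 2, 9, 1, 40, …] (period length 6).
Convergents:
  p_0/q_0 = 20/1
  p_1/q_1 = 21/1
  p_2/q_2 = 209/10
  p_3/q_3 = 439/21
  p_4/q_4 = 4160/199
  p_5/q_5 = 4599/220
q_4 = 199 ≤ 207 < 220 = q_5, so the answer is 4160/199.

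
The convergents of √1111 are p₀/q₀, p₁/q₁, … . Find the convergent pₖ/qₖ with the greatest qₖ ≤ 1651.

19999/600

√1111 = [33; 3, 66, …] (period length 2).
Convergents:
  p_0/q_0 = 33/1
  p_1/q_1 = 100/3
  p_2/q_2 = 6633/199
  p_3/q_3 = 19999/600
  p_4/q_4 = 1326567/39799
q_3 = 600 ≤ 1651 < 39799 = q_4, so the answer is 19999/600.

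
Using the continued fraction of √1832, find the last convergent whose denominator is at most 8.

214/5

√1832 = [42; 1, 4, 21, 4, 1, 84, …] (period length 6).
Convergents:
  p_0/q_0 = 42/1
  p_1/q_1 = 43/1
  p_2/q_2 = 214/5
  p_3/q_3 = 4537/106
q_2 = 5 ≤ 8 < 106 = q_3, so the answer is 214/5.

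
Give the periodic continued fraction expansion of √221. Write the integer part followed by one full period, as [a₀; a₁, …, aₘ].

a₀ = ⌊√221⌋ = 14.
With m₀=0, d₀=1 and mₖ₊₁ = dₖaₖ − mₖ, dₖ₊₁ = (n − mₖ₊₁²)/dₖ, aₖ₊₁ = ⌊(a₀+mₖ₊₁)/dₖ₊₁⌋:
  k=1: m=14, d=25, a=1
  k=2: m=11, d=4, a=6
  k=3: m=13, d=13, a=2
  k=4: m=13, d=4, a=6
  k=5: m=11, d=25, a=1
  k=6: m=14, d=1, a=28
d=1 and a=2a₀=28 at k=6, so the next step gives (m, d) = (14, 25) again — its k=1 value — and the period has length 6.

[14; 1, 6, 2, 6, 1, 28]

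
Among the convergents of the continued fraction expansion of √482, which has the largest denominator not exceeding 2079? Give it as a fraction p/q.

21230/967

√482 = [21; 1, 20, 1, 42, …] (period length 4).
Convergents:
  p_0/q_0 = 21/1
  p_1/q_1 = 22/1
  p_2/q_2 = 461/21
  p_3/q_3 = 483/22
  p_4/q_4 = 20747/945
  p_5/q_5 = 21230/967
  p_6/q_6 = 445347/20285
q_5 = 967 ≤ 2079 < 20285 = q_6, so the answer is 21230/967.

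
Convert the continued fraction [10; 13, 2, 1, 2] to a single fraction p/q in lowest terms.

Using pₖ = aₖpₖ₋₁ + pₖ₋₂ and qₖ = aₖqₖ₋₁ + qₖ₋₂:
  k=0: a=10, p=10, q=1
  k=1: a=13, p=131, q=13
  k=2: a=2, p=272, q=27
  k=3: a=1, p=403, q=40
  k=4: a=2, p=1078, q=107

1078/107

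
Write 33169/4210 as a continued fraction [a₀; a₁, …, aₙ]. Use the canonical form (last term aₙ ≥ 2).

[7; 1, 7, 4, 5, 3, 3, 2]

33169 = 7×4210 + 3699
4210 = 1×3699 + 511
3699 = 7×511 + 122
511 = 4×122 + 23
122 = 5×23 + 7
23 = 3×7 + 2
7 = 3×2 + 1
2 = 2×1 + 0  (stop)
So 33169/4210 = [7; 1, 7, 4, 5, 3, 3, 2].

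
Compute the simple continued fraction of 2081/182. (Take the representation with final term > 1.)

2081 = 11·182 + 79
182 = 2·79 + 24
79 = 3·24 + 7
24 = 3·7 + 3
7 = 2·3 + 1
3 = 3·1 + 0  (stop)
So 2081/182 = [11; 2, 3, 3, 2, 3].

[11; 2, 3, 3, 2, 3]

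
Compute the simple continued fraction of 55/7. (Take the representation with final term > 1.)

[7; 1, 6]

55 = 7×7 + 6
7 = 1×6 + 1
6 = 6×1 + 0  (stop)
So 55/7 = [7; 1, 6].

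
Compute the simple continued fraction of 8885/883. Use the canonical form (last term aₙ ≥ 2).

8885 = 10·883 + 55
883 = 16·55 + 3
55 = 18·3 + 1
3 = 3·1 + 0  (stop)
So 8885/883 = [10; 16, 18, 3].

[10; 16, 18, 3]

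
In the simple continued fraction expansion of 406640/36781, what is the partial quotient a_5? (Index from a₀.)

2

406640 = 11·36781 + 2049   →  a_0 = 11
36781 = 17·2049 + 1948   →  a_1 = 17
2049 = 1·1948 + 101   →  a_2 = 1
1948 = 19·101 + 29   →  a_3 = 19
101 = 3·29 + 14   →  a_4 = 3
29 = 2·14 + 1   →  a_5 = 2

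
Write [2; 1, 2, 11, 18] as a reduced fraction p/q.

Using pₖ = aₖpₖ₋₁ + pₖ₋₂ and qₖ = aₖqₖ₋₁ + qₖ₋₂:
  k=0: a=2, p=2, q=1
  k=1: a=1, p=3, q=1
  k=2: a=2, p=8, q=3
  k=3: a=11, p=91, q=34
  k=4: a=18, p=1646, q=615

1646/615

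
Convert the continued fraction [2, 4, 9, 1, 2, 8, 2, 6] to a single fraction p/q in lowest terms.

30566/13623

Using pₖ = aₖpₖ₋₁ + pₖ₋₂ and qₖ = aₖqₖ₋₁ + qₖ₋₂:
  k=0: a=2, p=2, q=1
  k=1: a=4, p=9, q=4
  k=2: a=9, p=83, q=37
  k=3: a=1, p=92, q=41
  k=4: a=2, p=267, q=119
  k=5: a=8, p=2228, q=993
  k=6: a=2, p=4723, q=2105
  k=7: a=6, p=30566, q=13623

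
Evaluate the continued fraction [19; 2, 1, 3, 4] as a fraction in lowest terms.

Fold from the inside: start with 4/1.
  3 + 1/4 = 13/4
  1 + 4/13 = 17/13
  2 + 13/17 = 47/17
  19 + 17/47 = 910/47

910/47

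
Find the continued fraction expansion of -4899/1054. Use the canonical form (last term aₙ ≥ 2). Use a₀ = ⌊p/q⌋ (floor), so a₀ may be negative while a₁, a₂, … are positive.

-4899 = -5×1054 + 371
1054 = 2×371 + 312
371 = 1×312 + 59
312 = 5×59 + 17
59 = 3×17 + 8
17 = 2×8 + 1
8 = 8×1 + 0  (stop)
So -4899/1054 = [-5; 2, 1, 5, 3, 2, 8].

[-5; 2, 1, 5, 3, 2, 8]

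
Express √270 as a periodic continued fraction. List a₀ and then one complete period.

a₀ = ⌊√270⌋ = 16.
With m₀=0, d₀=1 and mₖ₊₁ = dₖaₖ − mₖ, dₖ₊₁ = (n − mₖ₊₁²)/dₖ, aₖ₊₁ = ⌊(a₀+mₖ₊₁)/dₖ₊₁⌋:
  k=1: m=16, d=14, a=2
  k=2: m=12, d=9, a=3
  k=3: m=15, d=5, a=6
  k=4: m=15, d=9, a=3
  k=5: m=12, d=14, a=2
  k=6: m=16, d=1, a=32
d=1 and a=2a₀=32 at k=6, so the next step gives (m, d) = (16, 14) again — its k=1 value — and the period has length 6.

[16; 2, 3, 6, 3, 2, 32]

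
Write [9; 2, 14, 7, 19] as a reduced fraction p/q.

37211/3924

Using pₖ = aₖpₖ₋₁ + pₖ₋₂ and qₖ = aₖqₖ₋₁ + qₖ₋₂:
  k=0: a=9, p=9, q=1
  k=1: a=2, p=19, q=2
  k=2: a=14, p=275, q=29
  k=3: a=7, p=1944, q=205
  k=4: a=19, p=37211, q=3924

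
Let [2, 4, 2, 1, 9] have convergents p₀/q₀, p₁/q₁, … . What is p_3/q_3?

Using pₖ = aₖpₖ₋₁ + pₖ₋₂, qₖ = aₖqₖ₋₁ + qₖ₋₂ (with p₋₁=1, p₋₂=0, q₋₁=0, q₋₂=1):
  k=0: a=2, p=2, q=1
  k=1: a=4, p=9, q=4
  k=2: a=2, p=20, q=9
  k=3: a=1, p=29, q=13

29/13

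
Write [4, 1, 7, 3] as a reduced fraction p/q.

Using pₖ = aₖpₖ₋₁ + pₖ₋₂ and qₖ = aₖqₖ₋₁ + qₖ₋₂:
  k=0: a=4, p=4, q=1
  k=1: a=1, p=5, q=1
  k=2: a=7, p=39, q=8
  k=3: a=3, p=122, q=25

122/25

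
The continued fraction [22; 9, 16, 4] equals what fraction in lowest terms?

13023/589

Fold from the inside: start with 4/1.
  16 + 1/4 = 65/4
  9 + 4/65 = 589/65
  22 + 65/589 = 13023/589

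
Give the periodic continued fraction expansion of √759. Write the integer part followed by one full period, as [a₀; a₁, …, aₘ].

a₀ = ⌊√759⌋ = 27.
With m₀=0, d₀=1 and mₖ₊₁ = dₖaₖ − mₖ, dₖ₊₁ = (n − mₖ₊₁²)/dₖ, aₖ₊₁ = ⌊(a₀+mₖ₊₁)/dₖ₊₁⌋:
  k=1: m=27, d=30, a=1
  k=2: m=3, d=25, a=1
  k=3: m=22, d=11, a=4
  k=4: m=22, d=25, a=1
  k=5: m=3, d=30, a=1
  k=6: m=27, d=1, a=54
d=1 and a=2a₀=54 at k=6, so the next step gives (m, d) = (27, 30) again — its k=1 value — and the period has length 6.

[27; 1, 1, 4, 1, 1, 54]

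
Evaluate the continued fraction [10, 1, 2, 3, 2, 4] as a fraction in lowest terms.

Fold from the inside: start with 4/1.
  2 + 1/4 = 9/4
  3 + 4/9 = 31/9
  2 + 9/31 = 71/31
  1 + 31/71 = 102/71
  10 + 71/102 = 1091/102

1091/102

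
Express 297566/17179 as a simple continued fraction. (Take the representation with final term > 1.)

[17; 3, 9, 18, 2, 16]

297566 = 17×17179 + 5523
17179 = 3×5523 + 610
5523 = 9×610 + 33
610 = 18×33 + 16
33 = 2×16 + 1
16 = 16×1 + 0  (stop)
So 297566/17179 = [17; 3, 9, 18, 2, 16].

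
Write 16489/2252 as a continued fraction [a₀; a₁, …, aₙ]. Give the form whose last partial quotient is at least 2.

[7; 3, 9, 2, 2, 2, 6]

16489 = 7*2252 + 725
2252 = 3*725 + 77
725 = 9*77 + 32
77 = 2*32 + 13
32 = 2*13 + 6
13 = 2*6 + 1
6 = 6*1 + 0  (stop)
So 16489/2252 = [7; 3, 9, 2, 2, 2, 6].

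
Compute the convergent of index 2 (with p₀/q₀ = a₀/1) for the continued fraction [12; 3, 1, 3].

Using pₖ = aₖpₖ₋₁ + pₖ₋₂, qₖ = aₖqₖ₋₁ + qₖ₋₂ (with p₋₁=1, p₋₂=0, q₋₁=0, q₋₂=1):
  k=0: a=12, p=12, q=1
  k=1: a=3, p=37, q=3
  k=2: a=1, p=49, q=4

49/4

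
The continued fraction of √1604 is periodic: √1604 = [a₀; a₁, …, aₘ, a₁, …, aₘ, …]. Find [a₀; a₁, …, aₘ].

a₀ = ⌊√1604⌋ = 40.
With m₀=0, d₀=1 and mₖ₊₁ = dₖaₖ − mₖ, dₖ₊₁ = (n − mₖ₊₁²)/dₖ, aₖ₊₁ = ⌊(a₀+mₖ₊₁)/dₖ₊₁⌋:
  k=1: m=40, d=4, a=20
  k=2: m=40, d=1, a=80
d=1 and a=2a₀=80 at k=2, so the next step gives (m, d) = (40, 4) again — its k=1 value — and the period has length 2.

[40; 20, 80]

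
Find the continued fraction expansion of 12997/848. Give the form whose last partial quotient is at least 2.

12997 = 15·848 + 277
848 = 3·277 + 17
277 = 16·17 + 5
17 = 3·5 + 2
5 = 2·2 + 1
2 = 2·1 + 0  (stop)
So 12997/848 = [15; 3, 16, 3, 2, 2].

[15; 3, 16, 3, 2, 2]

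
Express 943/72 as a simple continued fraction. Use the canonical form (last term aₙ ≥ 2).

943 = 13*72 + 7
72 = 10*7 + 2
7 = 3*2 + 1
2 = 2*1 + 0  (stop)
So 943/72 = [13; 10, 3, 2].

[13; 10, 3, 2]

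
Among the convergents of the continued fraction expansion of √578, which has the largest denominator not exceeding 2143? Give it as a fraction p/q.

27720/1153

√578 = [24; 24, 48, …] (period length 2).
Convergents:
  p_0/q_0 = 24/1
  p_1/q_1 = 577/24
  p_2/q_2 = 27720/1153
  p_3/q_3 = 665857/27696
q_2 = 1153 ≤ 2143 < 27696 = q_3, so the answer is 27720/1153.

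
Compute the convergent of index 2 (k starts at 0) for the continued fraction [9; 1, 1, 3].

19/2

Using pₖ = aₖpₖ₋₁ + pₖ₋₂, qₖ = aₖqₖ₋₁ + qₖ₋₂ (with p₋₁=1, p₋₂=0, q₋₁=0, q₋₂=1):
  k=0: a=9, p=9, q=1
  k=1: a=1, p=10, q=1
  k=2: a=1, p=19, q=2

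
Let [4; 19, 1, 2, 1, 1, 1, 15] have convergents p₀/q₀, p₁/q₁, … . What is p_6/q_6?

879/217

Using pₖ = aₖpₖ₋₁ + pₖ₋₂, qₖ = aₖqₖ₋₁ + qₖ₋₂ (with p₋₁=1, p₋₂=0, q₋₁=0, q₋₂=1):
  k=0: a=4, p=4, q=1
  k=1: a=19, p=77, q=19
  k=2: a=1, p=81, q=20
  k=3: a=2, p=239, q=59
  k=4: a=1, p=320, q=79
  k=5: a=1, p=559, q=138
  k=6: a=1, p=879, q=217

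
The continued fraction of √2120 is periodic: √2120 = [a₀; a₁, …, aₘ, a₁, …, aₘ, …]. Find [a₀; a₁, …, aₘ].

[46; 23, 92]

a₀ = ⌊√2120⌋ = 46.
With m₀=0, d₀=1 and mₖ₊₁ = dₖaₖ − mₖ, dₖ₊₁ = (n − mₖ₊₁²)/dₖ, aₖ₊₁ = ⌊(a₀+mₖ₊₁)/dₖ₊₁⌋:
  k=1: m=46, d=4, a=23
  k=2: m=46, d=1, a=92
d=1 and a=2a₀=92 at k=2, so the next step gives (m, d) = (46, 4) again — its k=1 value — and the period has length 2.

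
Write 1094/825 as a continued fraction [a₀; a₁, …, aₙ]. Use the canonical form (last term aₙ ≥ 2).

[1; 3, 14, 1, 17]

1094 = 1×825 + 269
825 = 3×269 + 18
269 = 14×18 + 17
18 = 1×17 + 1
17 = 17×1 + 0  (stop)
So 1094/825 = [1; 3, 14, 1, 17].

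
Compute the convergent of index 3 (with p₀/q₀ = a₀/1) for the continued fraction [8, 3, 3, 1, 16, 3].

Using pₖ = aₖpₖ₋₁ + pₖ₋₂, qₖ = aₖqₖ₋₁ + qₖ₋₂ (with p₋₁=1, p₋₂=0, q₋₁=0, q₋₂=1):
  k=0: a=8, p=8, q=1
  k=1: a=3, p=25, q=3
  k=2: a=3, p=83, q=10
  k=3: a=1, p=108, q=13

108/13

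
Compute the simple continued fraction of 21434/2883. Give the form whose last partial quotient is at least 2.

21434 = 7·2883 + 1253
2883 = 2·1253 + 377
1253 = 3·377 + 122
377 = 3·122 + 11
122 = 11·11 + 1
11 = 11·1 + 0  (stop)
So 21434/2883 = [7; 2, 3, 3, 11, 11].

[7; 2, 3, 3, 11, 11]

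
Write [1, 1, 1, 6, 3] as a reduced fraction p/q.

Using pₖ = aₖpₖ₋₁ + pₖ₋₂ and qₖ = aₖqₖ₋₁ + qₖ₋₂:
  k=0: a=1, p=1, q=1
  k=1: a=1, p=2, q=1
  k=2: a=1, p=3, q=2
  k=3: a=6, p=20, q=13
  k=4: a=3, p=63, q=41

63/41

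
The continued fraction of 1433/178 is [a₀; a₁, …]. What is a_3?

3

1433 = 8·178 + 9   →  a_0 = 8
178 = 19·9 + 7   →  a_1 = 19
9 = 1·7 + 2   →  a_2 = 1
7 = 3·2 + 1   →  a_3 = 3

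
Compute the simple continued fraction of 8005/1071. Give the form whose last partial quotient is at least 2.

8005 = 7×1071 + 508
1071 = 2×508 + 55
508 = 9×55 + 13
55 = 4×13 + 3
13 = 4×3 + 1
3 = 3×1 + 0  (stop)
So 8005/1071 = [7; 2, 9, 4, 4, 3].

[7; 2, 9, 4, 4, 3]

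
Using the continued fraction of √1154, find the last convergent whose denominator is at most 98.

√1154 = [33; 1, 32, 1, 66, …] (period length 4).
Convergents:
  p_0/q_0 = 33/1
  p_1/q_1 = 34/1
  p_2/q_2 = 1121/33
  p_3/q_3 = 1155/34
  p_4/q_4 = 77351/2277
q_3 = 34 ≤ 98 < 2277 = q_4, so the answer is 1155/34.

1155/34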